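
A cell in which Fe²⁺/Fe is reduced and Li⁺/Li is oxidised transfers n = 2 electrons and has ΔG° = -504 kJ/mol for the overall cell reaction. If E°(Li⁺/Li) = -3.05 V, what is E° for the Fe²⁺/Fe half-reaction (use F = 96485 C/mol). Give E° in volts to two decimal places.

-0.44 V

E°cell = −ΔG°/(nF) = −(-504×10³)/((2)(96485)) = +2.612 V.
Since Fe²⁺/Fe is the cathode and Li⁺/Li the anode, E°cell = E°(Fe²⁺/Fe) − E°(Li⁺/Li).
So E°(Fe²⁺/Fe) = E°cell + E°(Li⁺/Li) = +2.612 + (-3.05) = -0.44 V.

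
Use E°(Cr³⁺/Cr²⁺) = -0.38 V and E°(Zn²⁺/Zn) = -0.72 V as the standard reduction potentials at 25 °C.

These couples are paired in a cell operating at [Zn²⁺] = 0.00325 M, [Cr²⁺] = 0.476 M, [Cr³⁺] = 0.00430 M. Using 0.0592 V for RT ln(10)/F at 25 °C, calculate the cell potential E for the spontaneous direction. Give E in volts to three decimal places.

+0.293 V

Cr³⁺/Cr²⁺ is the cathode (higher E°), Zn²⁺/Zn the anode: E°cell = -0.38 − (-0.72) = +0.34 V, n = 2.
Overall: 2 Cr³⁺(aq) + Zn(s) → 2 Cr²⁺(aq) + Zn²⁺(aq)
Q = [Cr²⁺]^2·[Zn²⁺] / ([Cr³⁺]^2); log Q = 1.600.
E = E° − (0.0592/n) log Q = +0.34 − (0.0592/2)(1.600) = +0.293 V.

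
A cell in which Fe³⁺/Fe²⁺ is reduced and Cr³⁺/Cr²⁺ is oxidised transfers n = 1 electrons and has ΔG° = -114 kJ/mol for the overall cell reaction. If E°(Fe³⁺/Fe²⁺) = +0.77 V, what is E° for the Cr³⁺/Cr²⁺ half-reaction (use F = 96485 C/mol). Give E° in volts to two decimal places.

-0.41 V

E°cell = −ΔG°/(nF) = −(-114×10³)/((1)(96485)) = +1.182 V.
Since Fe³⁺/Fe²⁺ is the cathode and Cr³⁺/Cr²⁺ the anode, E°cell = E°(Fe³⁺/Fe²⁺) − E°(Cr³⁺/Cr²⁺).
So E°(Cr³⁺/Cr²⁺) = E°(Fe³⁺/Fe²⁺) − E°cell = (+0.77) − (+1.182) = -0.41 V.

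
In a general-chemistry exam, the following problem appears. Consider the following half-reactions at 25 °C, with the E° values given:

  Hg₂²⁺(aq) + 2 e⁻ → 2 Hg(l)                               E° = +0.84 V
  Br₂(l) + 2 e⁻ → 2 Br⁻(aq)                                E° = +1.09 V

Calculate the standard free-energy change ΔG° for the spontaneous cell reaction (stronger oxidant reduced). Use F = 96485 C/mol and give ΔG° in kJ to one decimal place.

Br₂/Br⁻ (E° = +1.09 V) is the cathode; Hg₂²⁺/Hg (E° = +0.84 V) is the anode, so E°cell = +0.25 V.
Balancing electrons gives n = 2 (lcm of 2 and 2).
ΔG° = −nFE° = −(2)(96485)(+0.25) = -48,242 J = -48.2 kJ.

-48.2 kJ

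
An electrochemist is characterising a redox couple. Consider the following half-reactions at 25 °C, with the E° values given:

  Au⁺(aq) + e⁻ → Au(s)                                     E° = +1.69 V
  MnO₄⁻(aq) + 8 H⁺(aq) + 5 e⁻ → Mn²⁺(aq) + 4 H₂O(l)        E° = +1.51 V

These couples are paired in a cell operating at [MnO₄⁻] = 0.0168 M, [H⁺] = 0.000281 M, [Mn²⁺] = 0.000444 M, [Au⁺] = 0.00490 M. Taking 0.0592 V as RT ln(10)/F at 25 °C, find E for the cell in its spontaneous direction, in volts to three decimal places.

Au⁺/Au is the cathode (higher E°), MnO₄⁻/Mn²⁺ the anode: E°cell = +1.69 − (+1.51) = +0.18 V, n = 5.
Overall: 5 Au⁺(aq) + Mn²⁺(aq) + 4 H₂O(l) → 5 Au(s) + MnO₄⁻(aq) + 8 H⁺(aq)
Q = [MnO₄⁻]·[H⁺]^8 / ([Au⁺]^5·[Mn²⁺]); log Q = -15.283.
E = E° − (0.0592/n) log Q = +0.18 − (0.0592/5)(-15.283) = +0.361 V.

+0.361 V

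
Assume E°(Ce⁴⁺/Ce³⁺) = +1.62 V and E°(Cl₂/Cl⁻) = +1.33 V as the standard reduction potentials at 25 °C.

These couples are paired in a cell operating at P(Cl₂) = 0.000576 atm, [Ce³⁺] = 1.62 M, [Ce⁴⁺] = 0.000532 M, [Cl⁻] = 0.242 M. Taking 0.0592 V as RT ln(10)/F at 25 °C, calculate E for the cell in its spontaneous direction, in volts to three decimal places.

Ce⁴⁺/Ce³⁺ is the cathode (higher E°), Cl₂/Cl⁻ the anode: E°cell = +1.62 − (+1.33) = +0.29 V, n = 2.
Overall: 2 Ce⁴⁺(aq) + 2 Cl⁻(aq) → 2 Ce³⁺(aq) + Cl₂(g)
Q = [Ce³⁺]^2·P(Cl₂) / ([Ce⁴⁺]^2·[Cl⁻]^2); log Q = 4.960.
E = E° − (0.0592/n) log Q = +0.29 − (0.0592/2)(4.960) = +0.143 V.

+0.143 V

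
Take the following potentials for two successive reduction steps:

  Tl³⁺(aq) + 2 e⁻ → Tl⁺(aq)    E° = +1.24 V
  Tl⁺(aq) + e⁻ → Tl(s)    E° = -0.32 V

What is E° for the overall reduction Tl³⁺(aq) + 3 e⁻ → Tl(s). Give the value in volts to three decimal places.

+0.720 V

Standard free energies of sequential steps add: ΔG°₃ = ΔG°₁ + ΔG°₂, so n₃E°₃ = n₁E°₁ + n₂E°₂.
E°₃ = (2×+1.24 + 1×-0.32) / 3 = (+2.160) / 3 = +0.720 V.
Simply averaging or adding the two E° values would be wrong; the electron-weighted sum is required.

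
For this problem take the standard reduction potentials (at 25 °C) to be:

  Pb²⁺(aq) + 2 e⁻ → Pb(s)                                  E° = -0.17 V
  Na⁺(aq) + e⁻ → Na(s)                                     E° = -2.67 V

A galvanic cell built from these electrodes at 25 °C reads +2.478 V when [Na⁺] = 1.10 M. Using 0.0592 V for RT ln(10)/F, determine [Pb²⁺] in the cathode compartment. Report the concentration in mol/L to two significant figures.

0.22 M

Pb²⁺/Pb is the cathode, Na⁺/Na the anode: E°cell = +2.50 V, n = 2.
Overall reaction: Pb²⁺(aq) + 2 Na(s) → Pb(s) + 2 Na⁺(aq); Q = [Na⁺]^2/[Pb²⁺]^1.
From E = E° − (0.0592/n) log Q: log Q = (E° − E)·n/0.0592 = (+2.50 − (+2.478))·2/0.0592 = 0.7432.
So 1·log[Pb²⁺] = 2·log(1.1) − log Q = 0.0828 − (0.7432) = -0.6604; [Pb²⁺] = 10^(-0.6604) ≈ 0.22 M.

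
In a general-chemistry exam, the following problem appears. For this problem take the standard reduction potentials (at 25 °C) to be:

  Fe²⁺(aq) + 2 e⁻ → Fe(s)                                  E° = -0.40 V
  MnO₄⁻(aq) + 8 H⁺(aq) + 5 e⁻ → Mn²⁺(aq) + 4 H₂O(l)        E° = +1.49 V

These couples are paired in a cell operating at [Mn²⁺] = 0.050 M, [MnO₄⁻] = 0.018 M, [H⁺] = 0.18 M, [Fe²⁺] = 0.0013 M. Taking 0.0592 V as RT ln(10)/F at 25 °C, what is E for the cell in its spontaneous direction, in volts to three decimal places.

+1.900 V

MnO₄⁻/Mn²⁺ is the cathode (higher E°), Fe²⁺/Fe the anode: E°cell = +1.49 − (-0.40) = +1.89 V, n = 10.
Overall: 2 MnO₄⁻(aq) + 16 H⁺(aq) + 5 Fe(s) → 2 Mn²⁺(aq) + 8 H₂O(l) + 5 Fe²⁺(aq)
Q = [Mn²⁺]^2·[Fe²⁺]^5 / ([MnO₄⁻]^2·[H⁺]^16); log Q = -1.627.
E = E° − (0.0592/n) log Q = +1.89 − (0.0592/10)(-1.627) = +1.900 V.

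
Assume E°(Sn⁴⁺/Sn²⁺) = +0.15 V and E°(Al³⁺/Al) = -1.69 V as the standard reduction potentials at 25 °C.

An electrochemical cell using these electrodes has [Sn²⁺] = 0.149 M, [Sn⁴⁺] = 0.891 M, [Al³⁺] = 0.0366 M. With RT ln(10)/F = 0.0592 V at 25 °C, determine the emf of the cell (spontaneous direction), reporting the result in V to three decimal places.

Sn⁴⁺/Sn²⁺ is the cathode (higher E°), Al³⁺/Al the anode: E°cell = +0.15 − (-1.69) = +1.84 V, n = 6.
Overall: 3 Sn⁴⁺(aq) + 2 Al(s) → 3 Sn²⁺(aq) + 2 Al³⁺(aq)
Q = [Sn²⁺]^3·[Al³⁺]^2 / ([Sn⁴⁺]^3); log Q = -5.203.
E = E° − (0.0592/n) log Q = +1.84 − (0.0592/6)(-5.203) = +1.891 V.

+1.891 V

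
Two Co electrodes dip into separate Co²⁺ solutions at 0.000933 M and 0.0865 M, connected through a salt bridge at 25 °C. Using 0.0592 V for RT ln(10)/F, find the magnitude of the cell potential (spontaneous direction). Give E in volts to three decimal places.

+0.058 V

For a concentration cell E°cell = 0. The 0.0865 M side is the cathode (reduction is favoured where [Co²⁺] is higher).
With n = 2, E = −(0.0592/2) log([Co²⁺]ₐₙ/[Co²⁺]꜀ₐₜ) = −(0.0592/2) log(0.000933/0.0865) = −(0.0592/2)(-1.967) = +0.058 V.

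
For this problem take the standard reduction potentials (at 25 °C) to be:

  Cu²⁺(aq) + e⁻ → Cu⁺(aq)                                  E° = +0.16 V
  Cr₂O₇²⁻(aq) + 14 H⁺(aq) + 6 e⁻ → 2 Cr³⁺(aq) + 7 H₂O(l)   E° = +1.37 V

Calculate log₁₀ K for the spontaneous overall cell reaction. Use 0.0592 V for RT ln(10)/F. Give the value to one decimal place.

Cathode: Cr₂O₇²⁻/Cr³⁺; anode: Cu²⁺/Cu⁺. E°cell = +1.21 V, n = 6.
log K = nE°cell / 0.0592 = (6)(+1.21) / 0.0592 = 122.6.

122.6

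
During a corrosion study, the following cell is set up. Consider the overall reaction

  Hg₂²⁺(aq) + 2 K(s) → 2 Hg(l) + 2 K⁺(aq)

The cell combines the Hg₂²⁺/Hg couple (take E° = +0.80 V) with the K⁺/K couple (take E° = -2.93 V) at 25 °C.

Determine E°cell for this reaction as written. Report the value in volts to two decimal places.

+3.73 V

The Hg₂²⁺/Hg couple has the higher reduction potential, so it is the cathode; K⁺/K is oxidised at the anode.
E°cell = E°(cathode) − E°(anode) = (+0.80) − (-2.93) = +3.73 V.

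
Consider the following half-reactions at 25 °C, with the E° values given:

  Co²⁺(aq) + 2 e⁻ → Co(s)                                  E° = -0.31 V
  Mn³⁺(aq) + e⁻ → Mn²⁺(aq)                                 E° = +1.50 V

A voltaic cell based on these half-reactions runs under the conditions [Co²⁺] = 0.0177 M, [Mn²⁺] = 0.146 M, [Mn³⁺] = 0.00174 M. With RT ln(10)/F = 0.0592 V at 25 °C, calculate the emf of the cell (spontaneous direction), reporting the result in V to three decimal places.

+1.748 V

Mn³⁺/Mn²⁺ is the cathode (higher E°), Co²⁺/Co the anode: E°cell = +1.50 − (-0.31) = +1.81 V, n = 2.
Overall: 2 Mn³⁺(aq) + Co(s) → 2 Mn²⁺(aq) + Co²⁺(aq)
Q = [Mn²⁺]^2·[Co²⁺] / ([Mn³⁺]^2); log Q = 2.096.
E = E° − (0.0592/n) log Q = +1.81 − (0.0592/2)(2.096) = +1.748 V.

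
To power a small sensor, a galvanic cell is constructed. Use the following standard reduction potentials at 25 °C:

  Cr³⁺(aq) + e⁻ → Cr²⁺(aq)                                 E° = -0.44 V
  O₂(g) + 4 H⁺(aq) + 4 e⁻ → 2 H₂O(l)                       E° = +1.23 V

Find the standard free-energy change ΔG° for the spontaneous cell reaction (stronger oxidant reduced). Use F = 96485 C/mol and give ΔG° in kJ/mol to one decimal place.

-644.5 kJ/mol

O₂/H₂O (E° = +1.23 V) is the cathode; Cr³⁺/Cr²⁺ (E° = -0.44 V) is the anode, so E°cell = +1.67 V.
Balancing electrons gives n = 4 (lcm of 4 and 1).
ΔG° = −nFE° = −(4)(96485)(+1.67) = -644,520 J = -644.5 kJ/mol.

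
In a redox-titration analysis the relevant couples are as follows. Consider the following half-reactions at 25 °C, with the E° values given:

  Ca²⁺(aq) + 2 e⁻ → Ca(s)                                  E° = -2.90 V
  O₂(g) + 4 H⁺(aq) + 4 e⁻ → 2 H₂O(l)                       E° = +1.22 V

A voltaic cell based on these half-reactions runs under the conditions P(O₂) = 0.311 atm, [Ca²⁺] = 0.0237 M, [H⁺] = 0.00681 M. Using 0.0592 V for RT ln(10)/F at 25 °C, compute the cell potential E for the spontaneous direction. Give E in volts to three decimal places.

+4.032 V

O₂/H₂O is the cathode (higher E°), Ca²⁺/Ca the anode: E°cell = +1.22 − (-2.90) = +4.12 V, n = 4.
Overall: O₂(g) + 4 H⁺(aq) + 2 Ca(s) → 2 H₂O(l) + 2 Ca²⁺(aq)
Q = [Ca²⁺]^2 / (P(O₂)·[H⁺]^4); log Q = 5.924.
E = E° − (0.0592/n) log Q = +4.12 − (0.0592/4)(5.924) = +4.032 V.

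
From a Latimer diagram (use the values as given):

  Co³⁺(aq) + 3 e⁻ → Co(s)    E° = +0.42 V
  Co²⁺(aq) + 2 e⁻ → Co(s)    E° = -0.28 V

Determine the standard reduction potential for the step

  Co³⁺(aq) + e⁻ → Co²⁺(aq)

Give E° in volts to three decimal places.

+1.820 V

Sequential free energies add, so n₃E°₃ = n₁E°₁ + n₂E°₂.
With n₃ = 3, and the known step contributing 2×(-0.28) V, the unknown satisfies 1·E° = 3×(+0.42) − 2×(-0.28) = +1.820.
E° = +1.820 / 1 = +1.820 V.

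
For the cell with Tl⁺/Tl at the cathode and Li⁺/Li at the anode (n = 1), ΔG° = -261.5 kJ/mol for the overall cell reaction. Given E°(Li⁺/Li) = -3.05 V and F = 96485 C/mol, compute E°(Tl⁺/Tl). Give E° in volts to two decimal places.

-0.34 V

E°cell = −ΔG°/(nF) = −(-261.5×10³)/((1)(96485)) = +2.710 V.
Since Tl⁺/Tl is the cathode and Li⁺/Li the anode, E°cell = E°(Tl⁺/Tl) − E°(Li⁺/Li).
So E°(Tl⁺/Tl) = E°cell + E°(Li⁺/Li) = +2.710 + (-3.05) = -0.34 V.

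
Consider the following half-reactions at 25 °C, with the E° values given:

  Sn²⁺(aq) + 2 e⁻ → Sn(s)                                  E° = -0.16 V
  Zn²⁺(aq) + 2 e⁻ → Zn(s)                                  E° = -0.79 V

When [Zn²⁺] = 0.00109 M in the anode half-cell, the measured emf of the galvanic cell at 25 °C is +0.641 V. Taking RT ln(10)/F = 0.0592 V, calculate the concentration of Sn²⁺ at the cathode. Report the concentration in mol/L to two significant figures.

0.0026 M

Sn²⁺/Sn is the cathode, Zn²⁺/Zn the anode: E°cell = +0.63 V, n = 2.
Overall reaction: Sn²⁺(aq) + Zn(s) → Sn(s) + Zn²⁺(aq); Q = [Zn²⁺]^1/[Sn²⁺]^1.
From E = E° − (0.0592/n) log Q: log Q = (E° − E)·n/0.0592 = (+0.63 − (+0.641))·2/0.0592 = -0.3716.
So 1·log[Sn²⁺] = 1·log(0.00109) − log Q = -2.9626 − (-0.3716) = -2.5910; [Sn²⁺] = 10^(-2.5910) ≈ 0.0026 M.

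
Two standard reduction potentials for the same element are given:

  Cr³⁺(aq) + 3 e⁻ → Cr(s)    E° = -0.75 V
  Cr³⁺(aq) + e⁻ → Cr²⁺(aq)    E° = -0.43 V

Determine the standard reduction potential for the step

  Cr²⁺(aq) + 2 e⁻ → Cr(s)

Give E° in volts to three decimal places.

-0.910 V

Sequential free energies add, so n₃E°₃ = n₁E°₁ + n₂E°₂.
With n₃ = 3, and the known step contributing 1×(-0.43) V, the unknown satisfies 2·E° = 3×(-0.75) − 1×(-0.43) = -1.820.
E° = -1.820 / 2 = -0.910 V.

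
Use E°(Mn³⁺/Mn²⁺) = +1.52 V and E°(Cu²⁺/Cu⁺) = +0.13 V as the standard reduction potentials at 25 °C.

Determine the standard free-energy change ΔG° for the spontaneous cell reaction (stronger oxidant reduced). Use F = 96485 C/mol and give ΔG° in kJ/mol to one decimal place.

-134.1 kJ/mol

Mn³⁺/Mn²⁺ (E° = +1.52 V) is the cathode; Cu²⁺/Cu⁺ (E° = +0.13 V) is the anode, so E°cell = +1.39 V.
Balancing electrons gives n = 1 (lcm of 1 and 1).
ΔG° = −nFE° = −(1)(96485)(+1.39) = -134,114 J = -134.1 kJ/mol.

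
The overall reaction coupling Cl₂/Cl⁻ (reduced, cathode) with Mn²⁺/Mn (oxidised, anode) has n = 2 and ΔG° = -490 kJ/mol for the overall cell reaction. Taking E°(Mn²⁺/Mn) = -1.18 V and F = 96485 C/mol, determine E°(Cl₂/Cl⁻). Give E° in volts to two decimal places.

E°cell = −ΔG°/(nF) = −(-490×10³)/((2)(96485)) = +2.539 V.
Since Cl₂/Cl⁻ is the cathode and Mn²⁺/Mn the anode, E°cell = E°(Cl₂/Cl⁻) − E°(Mn²⁺/Mn).
So E°(Cl₂/Cl⁻) = E°cell + E°(Mn²⁺/Mn) = +2.539 + (-1.18) = +1.36 V.

+1.36 V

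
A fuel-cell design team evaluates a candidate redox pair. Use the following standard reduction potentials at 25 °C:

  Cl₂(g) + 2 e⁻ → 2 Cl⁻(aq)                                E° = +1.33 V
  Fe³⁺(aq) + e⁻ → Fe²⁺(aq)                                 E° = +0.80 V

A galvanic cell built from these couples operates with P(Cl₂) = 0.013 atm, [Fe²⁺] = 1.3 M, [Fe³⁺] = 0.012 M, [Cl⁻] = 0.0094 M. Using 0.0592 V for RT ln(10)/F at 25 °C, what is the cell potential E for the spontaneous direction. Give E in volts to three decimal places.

Cl₂/Cl⁻ is the cathode (higher E°), Fe³⁺/Fe²⁺ the anode: E°cell = +1.33 − (+0.80) = +0.53 V, n = 2.
Overall: Cl₂(g) + 2 Fe²⁺(aq) → 2 Cl⁻(aq) + 2 Fe³⁺(aq)
Q = [Cl⁻]^2·[Fe³⁺]^2 / (P(Cl₂)·[Fe²⁺]^2); log Q = -6.237.
E = E° − (0.0592/n) log Q = +0.53 − (0.0592/2)(-6.237) = +0.715 V.

+0.715 V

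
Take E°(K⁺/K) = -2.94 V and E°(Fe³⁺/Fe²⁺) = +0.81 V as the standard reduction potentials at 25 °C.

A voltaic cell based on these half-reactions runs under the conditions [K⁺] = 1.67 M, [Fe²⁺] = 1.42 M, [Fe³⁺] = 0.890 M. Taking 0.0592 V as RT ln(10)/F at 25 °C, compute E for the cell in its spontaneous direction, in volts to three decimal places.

+3.725 V

Fe³⁺/Fe²⁺ is the cathode (higher E°), K⁺/K the anode: E°cell = +0.81 − (-2.94) = +3.75 V, n = 1.
Overall: Fe³⁺(aq) + K(s) → Fe²⁺(aq) + K⁺(aq)
Q = [Fe²⁺]·[K⁺] / ([Fe³⁺]); log Q = 0.426.
E = E° − (0.0592/n) log Q = +3.75 − (0.0592/1)(0.426) = +3.725 V.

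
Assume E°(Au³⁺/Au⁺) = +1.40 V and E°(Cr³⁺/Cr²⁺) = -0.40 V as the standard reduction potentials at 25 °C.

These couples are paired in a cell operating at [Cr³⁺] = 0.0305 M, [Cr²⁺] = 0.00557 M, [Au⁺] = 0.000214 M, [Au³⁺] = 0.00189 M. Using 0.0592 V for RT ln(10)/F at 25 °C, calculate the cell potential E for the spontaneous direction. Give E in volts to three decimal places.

Au³⁺/Au⁺ is the cathode (higher E°), Cr³⁺/Cr²⁺ the anode: E°cell = +1.40 − (-0.40) = +1.80 V, n = 2.
Overall: Au³⁺(aq) + 2 Cr²⁺(aq) → Au⁺(aq) + 2 Cr³⁺(aq)
Q = [Au⁺]·[Cr³⁺]^2 / ([Au³⁺]·[Cr²⁺]^2); log Q = 0.531.
E = E° − (0.0592/n) log Q = +1.80 − (0.0592/2)(0.531) = +1.784 V.

+1.784 V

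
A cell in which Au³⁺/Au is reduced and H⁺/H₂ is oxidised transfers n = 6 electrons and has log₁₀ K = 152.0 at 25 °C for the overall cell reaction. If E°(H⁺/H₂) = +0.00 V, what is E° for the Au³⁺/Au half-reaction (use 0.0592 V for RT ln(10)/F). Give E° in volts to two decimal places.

+1.50 V

E°cell = (0.0592/n)·log K = (0.0592/6)(152.0) = +1.500 V.
Since Au³⁺/Au is the cathode and H⁺/H₂ the anode, E°cell = E°(Au³⁺/Au) − E°(H⁺/H₂).
So E°(Au³⁺/Au) = E°cell + E°(H⁺/H₂) = +1.500 + (+0.00) = +1.50 V.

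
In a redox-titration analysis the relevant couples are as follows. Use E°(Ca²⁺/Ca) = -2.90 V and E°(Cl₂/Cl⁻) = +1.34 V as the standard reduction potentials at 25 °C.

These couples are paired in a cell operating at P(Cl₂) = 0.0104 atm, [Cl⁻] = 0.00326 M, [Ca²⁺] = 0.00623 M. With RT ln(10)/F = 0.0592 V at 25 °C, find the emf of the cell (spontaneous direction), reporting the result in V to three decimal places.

+4.394 V

Cl₂/Cl⁻ is the cathode (higher E°), Ca²⁺/Ca the anode: E°cell = +1.34 − (-2.90) = +4.24 V, n = 2.
Overall: Cl₂(g) + Ca(s) → 2 Cl⁻(aq) + Ca²⁺(aq)
Q = [Cl⁻]^2·[Ca²⁺] / (P(Cl₂)); log Q = -5.196.
E = E° − (0.0592/n) log Q = +4.24 − (0.0592/2)(-5.196) = +4.394 V.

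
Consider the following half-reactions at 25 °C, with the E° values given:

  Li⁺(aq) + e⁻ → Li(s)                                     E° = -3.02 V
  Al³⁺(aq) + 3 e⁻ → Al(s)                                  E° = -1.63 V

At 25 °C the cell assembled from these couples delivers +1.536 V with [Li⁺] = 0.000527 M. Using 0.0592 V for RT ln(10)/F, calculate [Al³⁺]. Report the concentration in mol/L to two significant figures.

0.0037 M

Al³⁺/Al is the cathode, Li⁺/Li the anode: E°cell = +1.39 V, n = 3.
Overall reaction: Al³⁺(aq) + 3 Li(s) → Al(s) + 3 Li⁺(aq); Q = [Li⁺]^3/[Al³⁺]^1.
From E = E° − (0.0592/n) log Q: log Q = (E° − E)·n/0.0592 = (+1.39 − (+1.536))·3/0.0592 = -7.3986.
So 1·log[Al³⁺] = 3·log(0.000527) − log Q = -9.8346 − (-7.3986) = -2.4360; [Al³⁺] = 10^(-2.4360) ≈ 0.0037 M.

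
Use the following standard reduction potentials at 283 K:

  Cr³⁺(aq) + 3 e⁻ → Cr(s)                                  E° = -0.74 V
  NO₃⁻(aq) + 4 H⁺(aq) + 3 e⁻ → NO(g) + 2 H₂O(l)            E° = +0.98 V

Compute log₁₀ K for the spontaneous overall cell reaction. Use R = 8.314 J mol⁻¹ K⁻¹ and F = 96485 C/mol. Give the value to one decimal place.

Cathode: NO₃⁻/NO; anode: Cr³⁺/Cr. E°cell = (+0.98) − (-0.74) = +1.72 V, with n = 3.
ΔG° = −nFE° = −RT ln K, so ln K = nFE°/(RT) = (3)(96485)(+1.72) / ((8.314)(283)) = 211.599.
log₁₀ K = 211.599 / ln 10 = 91.9.

91.9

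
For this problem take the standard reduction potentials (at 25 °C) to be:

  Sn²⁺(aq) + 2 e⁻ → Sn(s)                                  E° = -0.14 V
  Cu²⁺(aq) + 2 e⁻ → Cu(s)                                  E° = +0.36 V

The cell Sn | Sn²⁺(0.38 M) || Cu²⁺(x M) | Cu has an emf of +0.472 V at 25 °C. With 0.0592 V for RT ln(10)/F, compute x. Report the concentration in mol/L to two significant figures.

Cu²⁺/Cu is the cathode, Sn²⁺/Sn the anode: E°cell = +0.50 V, n = 2.
Overall reaction: Cu²⁺(aq) + Sn(s) → Cu(s) + Sn²⁺(aq); Q = [Sn²⁺]^1/[Cu²⁺]^1.
From E = E° − (0.0592/n) log Q: log Q = (E° − E)·n/0.0592 = (+0.50 − (+0.472))·2/0.0592 = 0.9459.
So 1·log[Cu²⁺] = 1·log(0.38) − log Q = -0.4202 − (0.9459) = -1.3661; [Cu²⁺] = 10^(-1.3661) ≈ 0.043 M.

0.043 M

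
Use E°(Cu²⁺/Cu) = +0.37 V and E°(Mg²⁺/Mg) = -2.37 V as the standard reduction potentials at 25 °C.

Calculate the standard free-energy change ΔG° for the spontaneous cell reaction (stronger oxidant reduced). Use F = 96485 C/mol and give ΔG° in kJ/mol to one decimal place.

-528.7 kJ/mol

Cu²⁺/Cu (E° = +0.37 V) is the cathode; Mg²⁺/Mg (E° = -2.37 V) is the anode, so E°cell = +2.74 V.
Balancing electrons gives n = 2 (lcm of 2 and 2).
ΔG° = −nFE° = −(2)(96485)(+2.74) = -528,738 J = -528.7 kJ/mol.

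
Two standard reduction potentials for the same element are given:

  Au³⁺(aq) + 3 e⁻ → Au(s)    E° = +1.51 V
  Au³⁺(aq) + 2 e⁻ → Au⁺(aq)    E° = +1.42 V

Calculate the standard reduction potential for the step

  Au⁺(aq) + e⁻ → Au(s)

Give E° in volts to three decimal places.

+1.690 V

Sequential free energies add, so n₃E°₃ = n₁E°₁ + n₂E°₂.
With n₃ = 3, and the known step contributing 2×(+1.42) V, the unknown satisfies 1·E° = 3×(+1.51) − 2×(+1.42) = +1.690.
E° = +1.690 / 1 = +1.690 V.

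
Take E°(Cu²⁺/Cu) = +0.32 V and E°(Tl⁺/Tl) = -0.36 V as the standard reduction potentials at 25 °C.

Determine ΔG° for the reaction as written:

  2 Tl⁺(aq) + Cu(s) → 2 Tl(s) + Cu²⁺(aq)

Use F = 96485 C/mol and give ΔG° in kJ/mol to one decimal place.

As written, Tl⁺/Tl is reduced (cathode) and Cu²⁺/Cu is oxidised (anode), so E°cell = (-0.36) − (+0.32) = -0.68 V.
Balancing electrons gives n = 2.
ΔG° = −nFE° = −(2)(96485)(-0.68) = 131,220 J = +131.2 kJ/mol.

+131.2 kJ/mol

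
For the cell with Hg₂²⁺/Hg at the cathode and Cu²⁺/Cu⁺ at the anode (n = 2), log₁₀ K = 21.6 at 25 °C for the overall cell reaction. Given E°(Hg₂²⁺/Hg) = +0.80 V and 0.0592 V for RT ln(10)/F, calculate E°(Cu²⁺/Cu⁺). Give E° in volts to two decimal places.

E°cell = (0.0592/n)·log K = (0.0592/2)(21.6) = +0.639 V.
Since Hg₂²⁺/Hg is the cathode and Cu²⁺/Cu⁺ the anode, E°cell = E°(Hg₂²⁺/Hg) − E°(Cu²⁺/Cu⁺).
So E°(Cu²⁺/Cu⁺) = E°(Hg₂²⁺/Hg) − E°cell = (+0.80) − (+0.639) = +0.16 V.

+0.16 V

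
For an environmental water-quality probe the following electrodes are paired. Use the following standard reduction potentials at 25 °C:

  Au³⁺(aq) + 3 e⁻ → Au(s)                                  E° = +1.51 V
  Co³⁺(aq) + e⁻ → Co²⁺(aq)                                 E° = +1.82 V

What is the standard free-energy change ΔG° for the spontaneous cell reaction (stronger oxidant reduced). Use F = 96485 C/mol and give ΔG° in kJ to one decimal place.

Co³⁺/Co²⁺ (E° = +1.82 V) is the cathode; Au³⁺/Au (E° = +1.51 V) is the anode, so E°cell = +0.31 V.
Balancing electrons gives n = 3 (lcm of 1 and 3).
ΔG° = −nFE° = −(3)(96485)(+0.31) = -89,731 J = -89.7 kJ.

-89.7 kJ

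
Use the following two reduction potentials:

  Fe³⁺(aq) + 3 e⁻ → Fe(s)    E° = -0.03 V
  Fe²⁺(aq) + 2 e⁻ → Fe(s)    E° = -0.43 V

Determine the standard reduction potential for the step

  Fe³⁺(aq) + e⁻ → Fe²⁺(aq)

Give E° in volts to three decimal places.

Sequential free energies add, so n₃E°₃ = n₁E°₁ + n₂E°₂.
With n₃ = 3, and the known step contributing 2×(-0.43) V, the unknown satisfies 1·E° = 3×(-0.03) − 2×(-0.43) = +0.770.
E° = +0.770 / 1 = +0.770 V.

+0.770 V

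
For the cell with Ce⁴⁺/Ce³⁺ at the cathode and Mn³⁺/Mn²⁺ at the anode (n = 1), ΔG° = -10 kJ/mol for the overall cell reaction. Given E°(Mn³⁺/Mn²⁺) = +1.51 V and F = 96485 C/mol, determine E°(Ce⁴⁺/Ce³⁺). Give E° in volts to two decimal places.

+1.61 V

E°cell = −ΔG°/(nF) = −(-10×10³)/((1)(96485)) = +0.104 V.
Since Ce⁴⁺/Ce³⁺ is the cathode and Mn³⁺/Mn²⁺ the anode, E°cell = E°(Ce⁴⁺/Ce³⁺) − E°(Mn³⁺/Mn²⁺).
So E°(Ce⁴⁺/Ce³⁺) = E°cell + E°(Mn³⁺/Mn²⁺) = +0.104 + (+1.51) = +1.61 V.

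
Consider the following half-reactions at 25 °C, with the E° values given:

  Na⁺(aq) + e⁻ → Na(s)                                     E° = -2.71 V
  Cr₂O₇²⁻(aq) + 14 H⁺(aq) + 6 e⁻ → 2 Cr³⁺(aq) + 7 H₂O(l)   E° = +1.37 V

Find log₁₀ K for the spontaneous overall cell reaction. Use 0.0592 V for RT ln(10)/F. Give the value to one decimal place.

Cathode: Cr₂O₇²⁻/Cr³⁺; anode: Na⁺/Na. E°cell = +4.08 V, n = 6.
log K = nE°cell / 0.0592 = (6)(+4.08) / 0.0592 = 413.5.

413.5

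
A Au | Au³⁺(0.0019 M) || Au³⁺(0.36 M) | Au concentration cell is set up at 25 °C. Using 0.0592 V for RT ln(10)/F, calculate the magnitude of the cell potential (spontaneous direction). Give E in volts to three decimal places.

For a concentration cell E°cell = 0. The 0.36 M side is the cathode (reduction is favoured where [Au³⁺] is higher).
With n = 3, E = −(0.0592/3) log([Au³⁺]ₐₙ/[Au³⁺]꜀ₐₜ) = −(0.0592/3) log(0.0019/0.36) = −(0.0592/3)(-2.278) = +0.045 V.

+0.045 V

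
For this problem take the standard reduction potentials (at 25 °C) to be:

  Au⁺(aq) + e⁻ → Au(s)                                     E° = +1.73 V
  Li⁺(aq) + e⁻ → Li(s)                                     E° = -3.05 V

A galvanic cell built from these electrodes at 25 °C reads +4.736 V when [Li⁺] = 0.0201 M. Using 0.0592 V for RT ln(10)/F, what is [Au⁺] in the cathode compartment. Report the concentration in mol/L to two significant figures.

Au⁺/Au is the cathode, Li⁺/Li the anode: E°cell = +4.78 V, n = 1.
Overall reaction: Au⁺(aq) + Li(s) → Au(s) + Li⁺(aq); Q = [Li⁺]^1/[Au⁺]^1.
From E = E° − (0.0592/n) log Q: log Q = (E° − E)·n/0.0592 = (+4.78 − (+4.736))·1/0.0592 = 0.7432.
So 1·log[Au⁺] = 1·log(0.0201) − log Q = -1.6968 − (0.7432) = -2.4400; [Au⁺] = 10^(-2.4400) ≈ 0.0036 M.

0.0036 M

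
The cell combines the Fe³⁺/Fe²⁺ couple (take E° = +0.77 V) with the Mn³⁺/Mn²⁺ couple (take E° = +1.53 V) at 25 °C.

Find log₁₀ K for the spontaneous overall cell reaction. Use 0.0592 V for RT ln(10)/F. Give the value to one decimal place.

Cathode: Mn³⁺/Mn²⁺; anode: Fe³⁺/Fe²⁺. E°cell = +0.76 V, n = 1.
log K = nE°cell / 0.0592 = (1)(+0.76) / 0.0592 = 12.8.

12.8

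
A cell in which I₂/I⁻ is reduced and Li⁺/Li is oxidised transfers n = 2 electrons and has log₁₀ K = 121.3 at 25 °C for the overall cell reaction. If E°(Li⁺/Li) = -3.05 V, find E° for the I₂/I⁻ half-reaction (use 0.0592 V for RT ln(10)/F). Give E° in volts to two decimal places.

E°cell = (0.0592/n)·log K = (0.0592/2)(121.3) = +3.590 V.
Since I₂/I⁻ is the cathode and Li⁺/Li the anode, E°cell = E°(I₂/I⁻) − E°(Li⁺/Li).
So E°(I₂/I⁻) = E°cell + E°(Li⁺/Li) = +3.590 + (-3.05) = +0.54 V.

+0.54 V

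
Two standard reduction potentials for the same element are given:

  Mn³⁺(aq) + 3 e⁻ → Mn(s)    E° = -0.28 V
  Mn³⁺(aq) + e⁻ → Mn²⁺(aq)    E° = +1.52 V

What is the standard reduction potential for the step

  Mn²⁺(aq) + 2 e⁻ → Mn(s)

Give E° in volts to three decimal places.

-1.180 V

Sequential free energies add, so n₃E°₃ = n₁E°₁ + n₂E°₂.
With n₃ = 3, and the known step contributing 1×(+1.52) V, the unknown satisfies 2·E° = 3×(-0.28) − 1×(+1.52) = -2.360.
E° = -2.360 / 2 = -1.180 V.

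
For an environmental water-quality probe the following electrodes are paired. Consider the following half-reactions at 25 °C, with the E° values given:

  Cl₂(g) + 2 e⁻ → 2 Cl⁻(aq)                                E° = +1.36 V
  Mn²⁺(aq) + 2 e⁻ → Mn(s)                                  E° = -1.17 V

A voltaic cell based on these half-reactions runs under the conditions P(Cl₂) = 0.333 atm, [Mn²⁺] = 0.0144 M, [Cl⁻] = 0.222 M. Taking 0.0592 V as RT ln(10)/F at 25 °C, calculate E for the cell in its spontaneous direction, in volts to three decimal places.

Cl₂/Cl⁻ is the cathode (higher E°), Mn²⁺/Mn the anode: E°cell = +1.36 − (-1.17) = +2.53 V, n = 2.
Overall: Cl₂(g) + Mn(s) → 2 Cl⁻(aq) + Mn²⁺(aq)
Q = [Cl⁻]^2·[Mn²⁺] / (P(Cl₂)); log Q = -2.671.
E = E° − (0.0592/n) log Q = +2.53 − (0.0592/2)(-2.671) = +2.609 V.

+2.609 V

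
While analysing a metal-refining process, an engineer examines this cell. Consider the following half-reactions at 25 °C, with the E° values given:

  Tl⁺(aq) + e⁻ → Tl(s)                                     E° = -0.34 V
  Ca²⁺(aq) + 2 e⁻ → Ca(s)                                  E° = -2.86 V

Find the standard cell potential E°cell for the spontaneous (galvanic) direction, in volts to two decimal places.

+2.52 V

The Tl⁺/Tl couple has the higher reduction potential, so it is the cathode; Ca²⁺/Ca is oxidised at the anode.
E°cell = E°(cathode) − E°(anode) = (-0.34) − (-2.86) = +2.52 V.
Since E°cell > 0, the reaction is spontaneous under standard conditions.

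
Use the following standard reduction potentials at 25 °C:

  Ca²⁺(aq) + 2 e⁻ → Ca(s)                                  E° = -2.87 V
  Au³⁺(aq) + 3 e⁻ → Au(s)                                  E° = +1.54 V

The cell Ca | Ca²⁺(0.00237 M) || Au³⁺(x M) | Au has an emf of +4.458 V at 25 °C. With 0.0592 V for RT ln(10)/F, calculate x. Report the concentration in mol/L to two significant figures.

Au³⁺/Au is the cathode, Ca²⁺/Ca the anode: E°cell = +4.41 V, n = 6.
Overall reaction: 2 Au³⁺(aq) + 3 Ca(s) → 2 Au(s) + 3 Ca²⁺(aq); Q = [Ca²⁺]^3/[Au³⁺]^2.
From E = E° − (0.0592/n) log Q: log Q = (E° − E)·n/0.0592 = (+4.41 − (+4.458))·6/0.0592 = -4.8649.
So 2·log[Au³⁺] = 3·log(0.00237) − log Q = -7.8758 − (-4.8649) = -3.0109; log[Au³⁺] = -3.0109 / 2 = -1.5054; [Au³⁺] = 10^(-1.5054) ≈ 0.031 M.

0.031 M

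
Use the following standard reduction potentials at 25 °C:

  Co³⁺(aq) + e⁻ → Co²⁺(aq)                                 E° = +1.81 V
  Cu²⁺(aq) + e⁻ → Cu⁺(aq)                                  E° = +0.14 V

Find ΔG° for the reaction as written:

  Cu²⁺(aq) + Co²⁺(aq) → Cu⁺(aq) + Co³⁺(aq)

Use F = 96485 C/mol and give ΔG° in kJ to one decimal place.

As written, Cu²⁺/Cu⁺ is reduced (cathode) and Co³⁺/Co²⁺ is oxidised (anode), so E°cell = (+0.14) − (+1.81) = -1.67 V.
Balancing electrons gives n = 1.
ΔG° = −nFE° = −(1)(96485)(-1.67) = 161,130 J = +161.1 kJ.

+161.1 kJ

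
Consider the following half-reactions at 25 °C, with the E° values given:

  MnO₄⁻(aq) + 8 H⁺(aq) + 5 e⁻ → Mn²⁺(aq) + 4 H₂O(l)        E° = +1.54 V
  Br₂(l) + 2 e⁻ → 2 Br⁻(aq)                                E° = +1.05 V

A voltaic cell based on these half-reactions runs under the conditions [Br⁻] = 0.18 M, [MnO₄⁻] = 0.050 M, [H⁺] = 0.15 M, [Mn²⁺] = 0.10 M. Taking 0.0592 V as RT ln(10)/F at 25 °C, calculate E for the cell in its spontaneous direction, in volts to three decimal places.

+0.364 V

MnO₄⁻/Mn²⁺ is the cathode (higher E°), Br₂/Br⁻ the anode: E°cell = +1.54 − (+1.05) = +0.49 V, n = 10.
Overall: 2 MnO₄⁻(aq) + 16 H⁺(aq) + 10 Br⁻(aq) → 2 Mn²⁺(aq) + 8 H₂O(l) + 5 Br₂(l)
Q = [Mn²⁺]^2 / ([MnO₄⁻]^2·[H⁺]^16·[Br⁻]^10); log Q = 21.232.
E = E° − (0.0592/n) log Q = +0.49 − (0.0592/10)(21.232) = +0.364 V.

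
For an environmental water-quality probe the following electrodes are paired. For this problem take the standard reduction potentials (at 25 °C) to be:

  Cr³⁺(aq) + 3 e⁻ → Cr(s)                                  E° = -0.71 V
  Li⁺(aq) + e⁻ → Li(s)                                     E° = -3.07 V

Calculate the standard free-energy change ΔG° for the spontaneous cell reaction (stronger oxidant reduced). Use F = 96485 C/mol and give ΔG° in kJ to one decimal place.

Cr³⁺/Cr (E° = -0.71 V) is the cathode; Li⁺/Li (E° = -3.07 V) is the anode, so E°cell = +2.36 V.
Balancing electrons gives n = 3 (lcm of 3 and 1).
ΔG° = −nFE° = −(3)(96485)(+2.36) = -683,114 J = -683.1 kJ.

-683.1 kJ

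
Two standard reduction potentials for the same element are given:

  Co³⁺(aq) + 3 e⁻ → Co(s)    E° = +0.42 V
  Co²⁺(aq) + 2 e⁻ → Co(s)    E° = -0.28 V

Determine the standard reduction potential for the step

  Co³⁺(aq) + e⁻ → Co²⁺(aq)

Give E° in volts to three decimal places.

+1.820 V

Sequential free energies add, so n₃E°₃ = n₁E°₁ + n₂E°₂.
With n₃ = 3, and the known step contributing 2×(-0.28) V, the unknown satisfies 1·E° = 3×(+0.42) − 2×(-0.28) = +1.820.
E° = +1.820 / 1 = +1.820 V.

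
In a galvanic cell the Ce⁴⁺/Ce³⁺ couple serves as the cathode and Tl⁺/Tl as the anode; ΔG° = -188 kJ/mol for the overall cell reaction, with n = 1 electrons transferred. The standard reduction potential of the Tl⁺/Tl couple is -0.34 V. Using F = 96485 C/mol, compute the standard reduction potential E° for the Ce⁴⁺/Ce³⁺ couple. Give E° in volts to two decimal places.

E°cell = −ΔG°/(nF) = −(-188×10³)/((1)(96485)) = +1.948 V.
Since Ce⁴⁺/Ce³⁺ is the cathode and Tl⁺/Tl the anode, E°cell = E°(Ce⁴⁺/Ce³⁺) − E°(Tl⁺/Tl).
So E°(Ce⁴⁺/Ce³⁺) = E°cell + E°(Tl⁺/Tl) = +1.948 + (-0.34) = +1.61 V.

+1.61 V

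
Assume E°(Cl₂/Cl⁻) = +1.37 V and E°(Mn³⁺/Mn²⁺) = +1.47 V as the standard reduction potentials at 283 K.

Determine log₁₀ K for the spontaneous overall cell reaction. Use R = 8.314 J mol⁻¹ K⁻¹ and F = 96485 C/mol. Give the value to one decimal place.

Cathode: Mn³⁺/Mn²⁺; anode: Cl₂/Cl⁻. E°cell = (+1.47) − (+1.37) = +0.10 V, with n = 2.
ΔG° = −nFE° = −RT ln K, so ln K = nFE°/(RT) = (2)(96485)(+0.10) / ((8.314)(283)) = 8.202.
log₁₀ K = 8.202 / ln 10 = 3.6.

3.6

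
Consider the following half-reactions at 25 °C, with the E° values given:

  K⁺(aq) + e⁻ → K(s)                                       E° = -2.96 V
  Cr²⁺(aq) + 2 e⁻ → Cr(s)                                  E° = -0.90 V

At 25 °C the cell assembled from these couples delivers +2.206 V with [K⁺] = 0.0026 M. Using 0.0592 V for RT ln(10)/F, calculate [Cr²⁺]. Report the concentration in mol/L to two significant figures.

Cr²⁺/Cr is the cathode, K⁺/K the anode: E°cell = +2.06 V, n = 2.
Overall reaction: Cr²⁺(aq) + 2 K(s) → Cr(s) + 2 K⁺(aq); Q = [K⁺]^2/[Cr²⁺]^1.
From E = E° − (0.0592/n) log Q: log Q = (E° − E)·n/0.0592 = (+2.06 − (+2.206))·2/0.0592 = -4.9324.
So 1·log[Cr²⁺] = 2·log(0.0026) − log Q = -5.1701 − (-4.9324) = -0.2377; [Cr²⁺] = 10^(-0.2377) ≈ 0.58 M.

0.58 M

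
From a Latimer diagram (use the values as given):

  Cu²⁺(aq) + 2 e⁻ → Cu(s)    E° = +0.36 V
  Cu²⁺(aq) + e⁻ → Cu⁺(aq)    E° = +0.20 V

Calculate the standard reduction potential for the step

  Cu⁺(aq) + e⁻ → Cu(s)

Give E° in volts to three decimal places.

+0.520 V

Sequential free energies add, so n₃E°₃ = n₁E°₁ + n₂E°₂.
With n₃ = 2, and the known step contributing 1×(+0.20) V, the unknown satisfies 1·E° = 2×(+0.36) − 1×(+0.20) = +0.520.
E° = +0.520 / 1 = +0.520 V.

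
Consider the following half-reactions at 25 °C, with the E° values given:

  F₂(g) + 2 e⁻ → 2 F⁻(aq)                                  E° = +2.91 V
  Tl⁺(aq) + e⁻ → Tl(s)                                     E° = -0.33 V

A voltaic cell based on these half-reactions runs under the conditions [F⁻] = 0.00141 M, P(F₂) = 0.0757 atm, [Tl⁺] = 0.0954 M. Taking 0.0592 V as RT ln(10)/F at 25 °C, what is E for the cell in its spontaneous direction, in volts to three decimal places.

F₂/F⁻ is the cathode (higher E°), Tl⁺/Tl the anode: E°cell = +2.91 − (-0.33) = +3.24 V, n = 2.
Overall: F₂(g) + 2 Tl(s) → 2 F⁻(aq) + 2 Tl⁺(aq)
Q = [F⁻]^2·[Tl⁺]^2 / (P(F₂)); log Q = -6.622.
E = E° − (0.0592/n) log Q = +3.24 − (0.0592/2)(-6.622) = +3.436 V.

+3.436 V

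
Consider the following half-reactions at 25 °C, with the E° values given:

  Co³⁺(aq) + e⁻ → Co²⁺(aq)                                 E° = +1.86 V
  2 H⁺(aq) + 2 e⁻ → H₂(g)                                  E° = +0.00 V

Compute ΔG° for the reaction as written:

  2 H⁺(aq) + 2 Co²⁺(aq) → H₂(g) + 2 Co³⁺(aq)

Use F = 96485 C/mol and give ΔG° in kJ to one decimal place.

As written, H⁺/H₂ is reduced (cathode) and Co³⁺/Co²⁺ is oxidised (anode), so E°cell = (+0.00) − (+1.86) = -1.86 V.
Balancing electrons gives n = 2.
ΔG° = −nFE° = −(2)(96485)(-1.86) = 358,924 J = +358.9 kJ.

+358.9 kJ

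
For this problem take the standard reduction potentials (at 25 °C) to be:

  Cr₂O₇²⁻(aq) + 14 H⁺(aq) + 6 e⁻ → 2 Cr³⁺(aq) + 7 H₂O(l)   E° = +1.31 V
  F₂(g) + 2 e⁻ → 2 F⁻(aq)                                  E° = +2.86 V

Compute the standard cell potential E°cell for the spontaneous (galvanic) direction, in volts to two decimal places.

The F₂/F⁻ couple has the higher reduction potential, so it is the cathode; Cr₂O₇²⁻/Cr³⁺ is oxidised at the anode.
E°cell = E°(cathode) − E°(anode) = (+2.86) − (+1.31) = +1.55 V.

+1.55 V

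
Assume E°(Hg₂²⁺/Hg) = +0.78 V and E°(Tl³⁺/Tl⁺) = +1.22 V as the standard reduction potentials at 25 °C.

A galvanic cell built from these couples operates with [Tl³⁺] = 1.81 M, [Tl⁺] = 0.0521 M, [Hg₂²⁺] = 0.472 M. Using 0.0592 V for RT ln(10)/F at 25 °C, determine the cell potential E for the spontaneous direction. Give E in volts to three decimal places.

+0.495 V

Tl³⁺/Tl⁺ is the cathode (higher E°), Hg₂²⁺/Hg the anode: E°cell = +1.22 − (+0.78) = +0.44 V, n = 2.
Overall: Tl³⁺(aq) + 2 Hg(l) → Tl⁺(aq) + Hg₂²⁺(aq)
Q = [Tl⁺]·[Hg₂²⁺] / ([Tl³⁺]); log Q = -1.867.
E = E° − (0.0592/n) log Q = +0.44 − (0.0592/2)(-1.867) = +0.495 V.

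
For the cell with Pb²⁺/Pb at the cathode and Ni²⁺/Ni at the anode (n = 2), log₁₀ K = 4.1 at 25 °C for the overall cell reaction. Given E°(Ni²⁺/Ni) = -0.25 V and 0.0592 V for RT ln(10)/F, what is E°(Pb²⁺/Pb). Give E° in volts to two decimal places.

E°cell = (0.0592/n)·log K = (0.0592/2)(4.1) = +0.121 V.
Since Pb²⁺/Pb is the cathode and Ni²⁺/Ni the anode, E°cell = E°(Pb²⁺/Pb) − E°(Ni²⁺/Ni).
So E°(Pb²⁺/Pb) = E°cell + E°(Ni²⁺/Ni) = +0.121 + (-0.25) = -0.13 V.

-0.13 V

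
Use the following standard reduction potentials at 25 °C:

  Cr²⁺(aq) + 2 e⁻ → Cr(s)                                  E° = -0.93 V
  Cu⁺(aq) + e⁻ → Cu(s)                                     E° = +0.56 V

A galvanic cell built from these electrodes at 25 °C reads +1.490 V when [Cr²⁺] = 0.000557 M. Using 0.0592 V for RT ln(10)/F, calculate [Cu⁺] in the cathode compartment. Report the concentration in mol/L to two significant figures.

0.024 M

Cu⁺/Cu is the cathode, Cr²⁺/Cr the anode: E°cell = +1.49 V, n = 2.
Overall reaction: 2 Cu⁺(aq) + Cr(s) → 2 Cu(s) + Cr²⁺(aq); Q = [Cr²⁺]^1/[Cu⁺]^2.
From E = E° − (0.0592/n) log Q: log Q = (E° − E)·n/0.0592 = (+1.49 − (+1.490))·2/0.0592 = 0.0000.
So 2·log[Cu⁺] = 1·log(0.000557) − log Q = -3.2541 − (0.0000) = -3.2541; log[Cu⁺] = -3.2541 / 2 = -1.6271; [Cu⁺] = 10^(-1.6271) ≈ 0.024 M.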